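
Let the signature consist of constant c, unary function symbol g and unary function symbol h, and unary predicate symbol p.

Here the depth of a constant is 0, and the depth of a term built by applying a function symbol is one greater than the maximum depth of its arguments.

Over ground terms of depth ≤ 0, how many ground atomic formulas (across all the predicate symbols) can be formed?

First count ground terms of depth ≤ 0.
Let N_k = |{terms of depth ≤ k}|. Then N_0 = 1 and N_k = 1 + N_{k-1} + N_{k-1} for k ≥ 1 (one summand per function symbol, arity giving the exponent).
N_0 = 1
So |H| = 1.
Ground atoms are formed by filling each argument slot of a predicate with a term from H, so an r-ary predicate gives |H|^r atoms:
  p: 1
Total ground atoms: 1.

1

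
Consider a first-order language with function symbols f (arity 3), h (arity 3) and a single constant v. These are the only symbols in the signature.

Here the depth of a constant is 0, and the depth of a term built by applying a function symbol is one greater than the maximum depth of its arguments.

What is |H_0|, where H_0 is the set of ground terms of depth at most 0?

1

If N_k denotes the number of depth-≤k ground terms, the 1 constant gives N_0 = 1, and each function symbol of arity r contributes N_{k-1}^r new terms at level k: N_k = 1 + N_{k-1}^3 + N_{k-1}^3.
N_0 = 1
Explicitly: v.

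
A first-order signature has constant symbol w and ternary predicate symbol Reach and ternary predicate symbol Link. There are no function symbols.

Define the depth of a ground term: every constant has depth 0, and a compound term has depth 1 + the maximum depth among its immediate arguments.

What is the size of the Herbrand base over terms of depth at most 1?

2

First count ground terms of depth ≤ 1.
With no function symbols every ground term is a constant, so there is exactly 1 ground term at every depth bound.
N_0 = 1
N_1 = 1
Explicitly: w.
So |H| = 1.
A ground atom is a predicate applied to a tuple of terms from H, so the count is the sum over predicates of |H|^arity:
  Reach: 1^3 = 1;  Link: 1^3 = 1
Total ground atoms: 1 + 1 = 2.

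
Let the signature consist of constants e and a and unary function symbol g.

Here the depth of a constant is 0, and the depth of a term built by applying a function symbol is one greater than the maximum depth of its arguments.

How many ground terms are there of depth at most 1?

If N_k denotes the number of depth-≤k ground terms, the 2 constants give N_0 = 2, and each function symbol of arity r contributes N_{k-1}^r new terms at level k: N_k = 2 + N_{k-1}.
N_0 = 2
N_1 = 2 + 2 = 4
Explicitly: e, a, g(e), g(a).

4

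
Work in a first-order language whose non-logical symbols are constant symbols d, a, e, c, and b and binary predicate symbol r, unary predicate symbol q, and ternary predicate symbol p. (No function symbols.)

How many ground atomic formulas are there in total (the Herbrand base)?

With no function symbols, the Herbrand universe is just the 5 constants.
Ground atoms per predicate: r: 5^2 = 25, q: 5, p: 5^3 = 125.
Herbrand base size = 25 + 5 + 125 = 155.

155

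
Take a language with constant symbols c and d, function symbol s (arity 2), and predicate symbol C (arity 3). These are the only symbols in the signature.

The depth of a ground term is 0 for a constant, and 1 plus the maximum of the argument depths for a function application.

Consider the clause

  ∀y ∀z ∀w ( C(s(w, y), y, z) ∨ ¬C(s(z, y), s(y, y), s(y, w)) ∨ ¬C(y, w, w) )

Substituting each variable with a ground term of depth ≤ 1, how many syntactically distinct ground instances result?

Ground terms of depth ≤ 1:
  If N_k denotes the number of depth-≤k ground terms, the 2 constants give N_0 = 2, and each function symbol of arity r contributes N_{k-1}^r new terms at level k: N_k = 2 + N_{k-1}^2.
  N_0 = 2
  N_1 = 2 + 2^2 = 6
  Explicitly: c, d, s(c, c), s(c, d), s(d, c), s(d, d).
So there are 6 ground terms available for substitution.
There are 3 variables to instantiate (y, z, w), each occurring in at least one literal, so different choices give different ground instances.
Number of ground instances = 6^3 = 216.

216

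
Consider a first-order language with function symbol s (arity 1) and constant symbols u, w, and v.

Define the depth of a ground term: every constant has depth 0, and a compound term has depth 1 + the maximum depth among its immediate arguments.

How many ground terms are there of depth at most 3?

If N_k denotes the number of depth-≤k ground terms, the 3 constants give N_0 = 3, and each function symbol of arity r contributes N_{k-1}^r new terms at level k: N_k = 3 + N_{k-1}.
N_0 = 3
N_1 = 3 + 3 = 6
N_2 = 3 + 6 = 9
N_3 = 3 + 9 = 12
Explicitly: u, w, v, s(u), s(w), s(v), s(s(u)), s(s(w)), s(s(v)), s(s(s(u))), s(s(s(w))), s(s(s(v))).

12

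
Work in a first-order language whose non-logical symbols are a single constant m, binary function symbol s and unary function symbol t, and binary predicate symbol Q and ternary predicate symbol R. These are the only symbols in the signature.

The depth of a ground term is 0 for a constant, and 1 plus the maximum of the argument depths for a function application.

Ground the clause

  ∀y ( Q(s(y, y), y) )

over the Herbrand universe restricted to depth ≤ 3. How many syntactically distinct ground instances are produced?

Ground terms of depth ≤ 3:
  Write N_k for the number of ground terms of depth ≤ k. A term of depth ≤ k is either a constant or a function symbol applied to arguments of depth ≤ k−1, so N_k = 1 + N_{k-1}^2 + N_{k-1}.
  N_0 = 1
  N_1 = 1 + 1^2 + 1 = 3
  N_2 = 1 + 3^2 + 3 = 13
  N_3 = 1 + 13^2 + 13 = 183
So there are 183 ground terms available for substitution.
The variable y ranges independently over the available ground terms, and distinct assignments produce distinct instances.
Number of ground instances = 183.

183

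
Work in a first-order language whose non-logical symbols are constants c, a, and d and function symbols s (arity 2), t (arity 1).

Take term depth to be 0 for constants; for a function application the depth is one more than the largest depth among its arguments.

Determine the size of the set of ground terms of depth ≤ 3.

If N_k denotes the number of depth-≤k ground terms, the 3 constants give N_0 = 3, and each function symbol of arity r contributes N_{k-1}^r new terms at level k: N_k = 3 + N_{k-1}^2 + N_{k-1}.
N_0 = 3
N_1 = 3 + 3^2 + 3 = 15
N_2 = 3 + 15^2 + 15 = 243
N_3 = 3 + 243^2 + 243 = 59295

59295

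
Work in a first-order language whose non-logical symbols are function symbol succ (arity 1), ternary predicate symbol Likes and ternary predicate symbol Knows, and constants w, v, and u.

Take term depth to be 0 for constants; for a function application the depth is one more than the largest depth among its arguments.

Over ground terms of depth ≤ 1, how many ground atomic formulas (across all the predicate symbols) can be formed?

First count ground terms of depth ≤ 1.
If N_k denotes the number of depth-≤k ground terms, the 3 constants give N_0 = 3, and each function symbol of arity r contributes N_{k-1}^r new terms at level k: N_k = 3 + N_{k-1}.
N_0 = 3
N_1 = 3 + 3 = 6
Explicitly: w, v, u, succ(w), succ(v), succ(u).
So |H| = 6.
For each predicate symbol, the number of ground atoms is |H| raised to its arity; summing:
  Likes: 6^3 = 216;  Knows: 6^3 = 216
Total ground atoms: 216 + 216 = 432.

432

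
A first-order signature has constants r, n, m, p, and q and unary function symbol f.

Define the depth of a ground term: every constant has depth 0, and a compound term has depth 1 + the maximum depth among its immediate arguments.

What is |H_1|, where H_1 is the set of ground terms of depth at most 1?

10

Count level by level. With function symbols f/1, the terms of depth ≤ k are the 5 constants together with each function applied to depth-≤(k−1) tuples, so N_k = 5 + N_{k-1}.
N_0 = 5
N_1 = 5 + 5 = 10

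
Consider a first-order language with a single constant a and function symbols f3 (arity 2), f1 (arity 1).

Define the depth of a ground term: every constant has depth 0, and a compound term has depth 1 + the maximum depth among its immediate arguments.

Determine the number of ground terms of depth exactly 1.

Write N_k for the number of ground terms of depth ≤ k. A term of depth ≤ k is either a constant or a function symbol applied to arguments of depth ≤ k−1, so N_k = 1 + N_{k-1}^2 + N_{k-1}.
N_0 = 1
N_1 = 1 + 1^2 + 1 = 3
Terms of depth exactly 1: N_1 − N_0 = 3 − 1 = 2.

2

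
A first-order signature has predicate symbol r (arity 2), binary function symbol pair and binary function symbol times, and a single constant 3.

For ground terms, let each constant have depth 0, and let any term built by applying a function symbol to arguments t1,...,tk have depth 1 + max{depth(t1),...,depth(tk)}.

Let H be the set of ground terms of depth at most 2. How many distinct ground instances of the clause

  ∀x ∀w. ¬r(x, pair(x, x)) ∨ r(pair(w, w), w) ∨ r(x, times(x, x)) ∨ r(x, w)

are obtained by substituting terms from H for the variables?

Ground terms of depth ≤ 2:
  Let N_k = |{terms of depth ≤ k}|. Then N_0 = 1 and N_k = 1 + N_{k-1}^2 + N_{k-1}^2 for k ≥ 1 (one summand per function symbol, arity giving the exponent).
  N_0 = 1
  N_1 = 1 + 1^2 + 1^2 = 3
  N_2 = 1 + 3^2 + 3^2 = 19
So there are 19 ground terms available for substitution.
Each of x, w ranges independently over the available ground terms, and distinct assignments produce distinct instances.
Number of ground instances = 19^2 = 361.

361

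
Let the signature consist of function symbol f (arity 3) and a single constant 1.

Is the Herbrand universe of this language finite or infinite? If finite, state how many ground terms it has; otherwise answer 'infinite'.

The signature has at least one function symbol (f, arity 3) and at least one constant (1).
Iterating f gives infinitely many distinct ground terms: 1, f(1, 1, 1), f(f(1, 1, 1), f(1, 1, 1), f(1, 1, 1)), ...
So the Herbrand universe is infinite.

infinite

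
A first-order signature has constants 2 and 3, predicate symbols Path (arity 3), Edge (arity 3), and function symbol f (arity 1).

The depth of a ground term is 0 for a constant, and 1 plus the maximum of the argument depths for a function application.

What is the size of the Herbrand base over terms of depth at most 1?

First count ground terms of depth ≤ 1.
Write N_k for the number of ground terms of depth ≤ k. A term of depth ≤ k is either a constant or a function symbol applied to arguments of depth ≤ k−1, so N_k = 2 + N_{k-1}.
N_0 = 2
N_1 = 2 + 2 = 4
Explicitly: 2, 3, f(2), f(3).
So |H| = 4.
For each predicate symbol, the number of ground atoms is |H| raised to its arity; summing:
  Path: 4^3 = 64;  Edge: 4^3 = 64
Total ground atoms: 64 + 64 = 128.

128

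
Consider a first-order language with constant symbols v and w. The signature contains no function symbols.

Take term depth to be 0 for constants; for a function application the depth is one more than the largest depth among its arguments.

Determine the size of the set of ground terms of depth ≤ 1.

2

With no function symbols every ground term is a constant, so there are exactly 2 ground terms at every depth bound.
N_0 = 2
N_1 = 2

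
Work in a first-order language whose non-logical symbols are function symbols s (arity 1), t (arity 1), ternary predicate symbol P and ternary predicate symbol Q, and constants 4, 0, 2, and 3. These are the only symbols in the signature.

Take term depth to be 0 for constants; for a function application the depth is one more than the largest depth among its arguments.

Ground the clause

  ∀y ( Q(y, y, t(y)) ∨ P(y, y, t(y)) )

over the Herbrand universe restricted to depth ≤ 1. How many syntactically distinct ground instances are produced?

12

Ground terms of depth ≤ 1:
  Count level by level. With function symbols s/1, t/1, the terms of depth ≤ k are the 4 constants together with each function applied to depth-≤(k−1) tuples, so N_k = 4 + N_{k-1} + N_{k-1}.
  N_0 = 4
  N_1 = 4 + 4 + 4 = 12
  Explicitly: 4, 0, 2, 3, s(4), s(0), s(2), s(3), t(4), t(0), t(2), t(3).
So there are 12 ground terms available for substitution.
There is 1 variable to instantiate (y),  occurring in at least one literal, so different choices give different ground instances.
Number of ground instances = 12.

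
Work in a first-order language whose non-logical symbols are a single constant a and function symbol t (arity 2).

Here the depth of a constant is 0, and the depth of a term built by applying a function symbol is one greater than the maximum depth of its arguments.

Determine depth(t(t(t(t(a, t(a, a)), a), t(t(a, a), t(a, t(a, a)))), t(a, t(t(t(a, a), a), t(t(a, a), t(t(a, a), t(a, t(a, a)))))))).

7

depth(t(a, a)) = 1 + max(0, 0) = 1
depth(t(a, t(a, a))) = 1 + max(0, 1) = 2
depth(t(t(a, t(a, a)), a)) = 1 + max(2, 0) = 3
depth(t(t(a, a), t(a, t(a, a)))) = 1 + max(1, 2) = 3
depth(t(t(t(a, t(a, a)), a), t(t(a, a), t(a, t(a, a))))) = 1 + max(3, 3) = 4
depth(t(t(a, a), a)) = 1 + max(1, 0) = 2
depth(t(t(a, a), t(t(a, a), t(a, t(a, a))))) = 1 + max(1, 3) = 4
depth(t(t(t(a, a), a), t(t(a, a), t(t(a, a), t(a, t(a, a)))))) = 1 + max(2, 4) = 5
depth(t(a, t(t(t(a, a), a), t(t(a, a), t(t(a, a), t(a, t(a, a))))))) = 1 + max(0, 5) = 6
depth(t(t(t(t(a, t(a, a)), a), t(t(a, a), t(a, t(a, a)))), t(a, t(t(t(a, a), a), t(t(a, a), t(t(a, a), t(a, t(a, a)))))))) = 1 + max(4, 6) = 7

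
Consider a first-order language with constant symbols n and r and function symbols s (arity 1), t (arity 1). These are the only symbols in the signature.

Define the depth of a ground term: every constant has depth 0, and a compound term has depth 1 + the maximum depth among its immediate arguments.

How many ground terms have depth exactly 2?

8

Count level by level. With function symbols s/1, t/1, the terms of depth ≤ k are the 2 constants together with each function applied to depth-≤(k−1) tuples, so N_k = 2 + N_{k-1} + N_{k-1}.
N_0 = 2
N_1 = 2 + 2 + 2 = 6
N_2 = 2 + 6 + 6 = 14
Terms of depth exactly 2: N_2 − N_1 = 14 − 6 = 8.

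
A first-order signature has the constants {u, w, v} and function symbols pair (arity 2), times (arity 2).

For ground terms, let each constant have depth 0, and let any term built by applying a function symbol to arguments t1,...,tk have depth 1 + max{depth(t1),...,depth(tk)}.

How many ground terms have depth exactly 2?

864

Let N_k = |{terms of depth ≤ k}|. Then N_0 = 3 and N_k = 3 + N_{k-1}^2 + N_{k-1}^2 for k ≥ 1 (one summand per function symbol, arity giving the exponent).
N_0 = 3
N_1 = 3 + 3^2 + 3^2 = 21
N_2 = 3 + 21^2 + 21^2 = 885
Terms of depth exactly 2: N_2 − N_1 = 885 − 21 = 864.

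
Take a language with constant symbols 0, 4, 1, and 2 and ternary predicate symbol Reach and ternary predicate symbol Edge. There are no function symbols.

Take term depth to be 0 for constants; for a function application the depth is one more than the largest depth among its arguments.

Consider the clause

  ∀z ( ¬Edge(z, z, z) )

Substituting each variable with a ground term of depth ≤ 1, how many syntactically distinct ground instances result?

Ground terms of depth ≤ 1:
  With no function symbols every ground term is a constant, so there are exactly 4 ground terms at every depth bound.
  N_0 = 4
  N_1 = 4
So there are 4 ground terms available for substitution.
The variable z ranges independently over the available ground terms, and distinct assignments produce distinct instances.
Number of ground instances = 4.

4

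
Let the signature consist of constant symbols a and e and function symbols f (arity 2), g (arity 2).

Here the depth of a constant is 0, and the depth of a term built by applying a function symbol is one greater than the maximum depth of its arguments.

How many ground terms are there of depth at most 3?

81610

Let N_k count ground terms of depth at most k. Each non-constant term of depth ≤ k is some function symbol applied to depth-≤(k−1) arguments, giving N_k = 2 + N_{k-1}^2 + N_{k-1}^2.
N_0 = 2
N_1 = 2 + 2^2 + 2^2 = 10
N_2 = 2 + 10^2 + 10^2 = 202
N_3 = 2 + 202^2 + 202^2 = 81610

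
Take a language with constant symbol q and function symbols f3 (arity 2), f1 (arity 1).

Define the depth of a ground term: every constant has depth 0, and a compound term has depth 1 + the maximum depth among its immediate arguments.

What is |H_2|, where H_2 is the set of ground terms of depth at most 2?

13

Let N_k = |{terms of depth ≤ k}|. Then N_0 = 1 and N_k = 1 + N_{k-1}^2 + N_{k-1} for k ≥ 1 (one summand per function symbol, arity giving the exponent).
N_0 = 1
N_1 = 1 + 1^2 + 1 = 3
N_2 = 1 + 3^2 + 3 = 13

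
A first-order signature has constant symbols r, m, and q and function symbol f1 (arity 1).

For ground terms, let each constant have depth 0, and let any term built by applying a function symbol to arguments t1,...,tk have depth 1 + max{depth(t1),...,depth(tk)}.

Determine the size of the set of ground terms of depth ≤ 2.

9

Let N_k = |{terms of depth ≤ k}|. Then N_0 = 3 and N_k = 3 + N_{k-1} for k ≥ 1 (one summand per function symbol, arity giving the exponent).
N_0 = 3
N_1 = 3 + 3 = 6
N_2 = 3 + 6 = 9
Explicitly: r, m, q, f1(r), f1(m), f1(q), f1(f1(r)), f1(f1(m)), f1(f1(q)).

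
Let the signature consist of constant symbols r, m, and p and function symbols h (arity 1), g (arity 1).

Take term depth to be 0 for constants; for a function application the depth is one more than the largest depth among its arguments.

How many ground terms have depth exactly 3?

Let N_k = |{terms of depth ≤ k}|. Then N_0 = 3 and N_k = 3 + N_{k-1} + N_{k-1} for k ≥ 1 (one summand per function symbol, arity giving the exponent).
N_0 = 3
N_1 = 3 + 3 + 3 = 9
N_2 = 3 + 9 + 9 = 21
N_3 = 3 + 21 + 21 = 45
Terms of depth exactly 3: N_3 − N_2 = 45 − 21 = 24.

24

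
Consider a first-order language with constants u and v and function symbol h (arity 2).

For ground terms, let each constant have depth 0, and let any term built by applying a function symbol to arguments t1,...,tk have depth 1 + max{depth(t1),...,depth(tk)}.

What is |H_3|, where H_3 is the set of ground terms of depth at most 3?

1446

Let N_k count ground terms of depth at most k. Each non-constant term of depth ≤ k is some function symbol applied to depth-≤(k−1) arguments, giving N_k = 2 + N_{k-1}^2.
N_0 = 2
N_1 = 2 + 2^2 = 6
N_2 = 2 + 6^2 = 38
N_3 = 2 + 38^2 = 1446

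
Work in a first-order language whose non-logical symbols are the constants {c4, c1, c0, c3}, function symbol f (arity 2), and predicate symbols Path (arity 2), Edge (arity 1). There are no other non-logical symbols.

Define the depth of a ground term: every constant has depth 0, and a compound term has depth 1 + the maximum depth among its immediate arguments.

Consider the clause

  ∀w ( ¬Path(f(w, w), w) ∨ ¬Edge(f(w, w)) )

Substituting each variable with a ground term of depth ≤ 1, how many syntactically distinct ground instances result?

Ground terms of depth ≤ 1:
  Let N_k count ground terms of depth at most k. Each non-constant term of depth ≤ k is some function symbol applied to depth-≤(k−1) arguments, giving N_k = 4 + N_{k-1}^2.
  N_0 = 4
  N_1 = 4 + 4^2 = 20
So there are 20 ground terms available for substitution.
The body mentions the single quantified variable w; since ground terms form a free algebra, no two substitutions collapse to the same formula.
Number of ground instances = 20.

20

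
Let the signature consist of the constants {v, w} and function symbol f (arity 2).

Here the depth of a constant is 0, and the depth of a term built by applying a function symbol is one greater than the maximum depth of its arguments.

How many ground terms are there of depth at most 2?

Count level by level. With function symbols f/2, the terms of depth ≤ k are the 2 constants together with each function applied to depth-≤(k−1) tuples, so N_k = 2 + N_{k-1}^2.
N_0 = 2
N_1 = 2 + 2^2 = 6
N_2 = 2 + 6^2 = 38

38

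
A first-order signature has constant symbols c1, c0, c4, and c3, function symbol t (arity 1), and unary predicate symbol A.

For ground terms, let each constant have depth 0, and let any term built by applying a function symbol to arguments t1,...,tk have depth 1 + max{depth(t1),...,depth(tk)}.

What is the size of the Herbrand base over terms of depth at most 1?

First count ground terms of depth ≤ 1.
Let N_k count ground terms of depth at most k. Each non-constant term of depth ≤ k is some function symbol applied to depth-≤(k−1) arguments, giving N_k = 4 + N_{k-1}.
N_0 = 4
N_1 = 4 + 4 = 8
Explicitly: c1, c0, c4, c3, t(c1), t(c0), t(c4), t(c3).
So |H| = 8.
Ground atoms are formed by filling each argument slot of a predicate with a term from H, so an r-ary predicate gives |H|^r atoms:
  A: 8
Total ground atoms: 8.

8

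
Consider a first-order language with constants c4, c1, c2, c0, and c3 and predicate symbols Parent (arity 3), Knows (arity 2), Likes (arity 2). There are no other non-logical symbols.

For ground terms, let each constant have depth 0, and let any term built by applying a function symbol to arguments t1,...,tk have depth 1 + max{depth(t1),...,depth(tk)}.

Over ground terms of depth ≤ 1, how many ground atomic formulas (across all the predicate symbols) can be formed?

175

First count ground terms of depth ≤ 1.
With no function symbols every ground term is a constant, so there are exactly 5 ground terms at every depth bound.
N_0 = 5
N_1 = 5
So |H| = 5.
Each predicate of arity r yields |H|^r ground atoms (one per choice of an r-tuple from H):
  Parent: 5^3 = 125;  Knows: 5^2 = 25;  Likes: 5^2 = 25
Total ground atoms: 125 + 25 + 25 = 175.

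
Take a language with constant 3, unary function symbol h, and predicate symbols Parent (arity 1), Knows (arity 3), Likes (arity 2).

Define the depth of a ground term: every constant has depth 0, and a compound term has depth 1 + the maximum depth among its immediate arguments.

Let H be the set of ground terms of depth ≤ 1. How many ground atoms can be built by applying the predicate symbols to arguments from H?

First count ground terms of depth ≤ 1.
If N_k denotes the number of depth-≤k ground terms, the 1 constant gives N_0 = 1, and each function symbol of arity r contributes N_{k-1}^r new terms at level k: N_k = 1 + N_{k-1}.
N_0 = 1
N_1 = 1 + 1 = 2
So |H| = 2.
A ground atom is a predicate applied to a tuple of terms from H, so the count is the sum over predicates of |H|^arity:
  Parent: 2;  Knows: 2^3 = 8;  Likes: 2^2 = 4
Total ground atoms: 2 + 8 + 4 = 14.

14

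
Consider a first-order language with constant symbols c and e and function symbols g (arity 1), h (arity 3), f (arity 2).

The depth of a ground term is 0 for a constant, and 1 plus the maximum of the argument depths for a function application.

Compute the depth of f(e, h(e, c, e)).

depth(h(e, c, e)) = 1 + max(0, 0, 0) = 1
depth(f(e, h(e, c, e))) = 1 + max(0, 1) = 2

2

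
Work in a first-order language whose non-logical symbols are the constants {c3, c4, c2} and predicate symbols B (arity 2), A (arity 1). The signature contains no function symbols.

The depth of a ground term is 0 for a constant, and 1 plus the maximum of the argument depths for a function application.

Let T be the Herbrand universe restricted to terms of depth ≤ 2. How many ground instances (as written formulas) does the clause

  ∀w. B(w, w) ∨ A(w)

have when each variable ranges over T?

Ground terms of depth ≤ 2:
  With no function symbols every ground term is a constant, so there are exactly 3 ground terms at every depth bound.
  N_0 = 3
  N_1 = 3
  N_2 = 3
  Explicitly: c3, c4, c2.
So there are 3 ground terms available for substitution.
The variable w ranges independently over the available ground terms, and distinct assignments produce distinct instances.
Number of ground instances = 3.

3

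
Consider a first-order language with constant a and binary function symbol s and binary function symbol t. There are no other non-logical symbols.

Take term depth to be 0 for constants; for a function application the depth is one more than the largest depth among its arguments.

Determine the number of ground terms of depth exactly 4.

Count level by level. With function symbols s/2, t/2, the terms of depth ≤ k are the 1 constant together with each function applied to depth-≤(k−1) tuples, so N_k = 1 + N_{k-1}^2 + N_{k-1}^2.
N_0 = 1
N_1 = 1 + 1^2 + 1^2 = 3
N_2 = 1 + 3^2 + 3^2 = 19
N_3 = 1 + 19^2 + 19^2 = 723
N_4 = 1 + 723^2 + 723^2 = 1045459
Terms of depth exactly 4: N_4 − N_3 = 1045459 − 723 = 1044736.

1044736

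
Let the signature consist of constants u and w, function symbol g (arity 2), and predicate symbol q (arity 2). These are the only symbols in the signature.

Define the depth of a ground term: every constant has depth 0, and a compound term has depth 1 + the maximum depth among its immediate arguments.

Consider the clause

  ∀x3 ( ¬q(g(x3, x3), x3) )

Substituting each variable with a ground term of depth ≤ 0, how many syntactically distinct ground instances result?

2

Ground terms of depth ≤ 0:
  If N_k denotes the number of depth-≤k ground terms, the 2 constants give N_0 = 2, and each function symbol of arity r contributes N_{k-1}^r new terms at level k: N_k = 2 + N_{k-1}^2.
  N_0 = 2
So there are 2 ground terms available for substitution.
The clause has 1 distinct variable (x3), which appears in the body. In the free term algebra distinct substitutions yield syntactically distinct ground instances.
Number of ground instances = 2.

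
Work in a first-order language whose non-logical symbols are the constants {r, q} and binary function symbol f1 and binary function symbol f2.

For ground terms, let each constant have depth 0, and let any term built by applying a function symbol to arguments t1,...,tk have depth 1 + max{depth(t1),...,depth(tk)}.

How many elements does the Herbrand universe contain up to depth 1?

Let N_k count ground terms of depth at most k. Each non-constant term of depth ≤ k is some function symbol applied to depth-≤(k−1) arguments, giving N_k = 2 + N_{k-1}^2 + N_{k-1}^2.
N_0 = 2
N_1 = 2 + 2^2 + 2^2 = 10
Explicitly: r, q, f1(r, r), f1(r, q), f1(q, r), f1(q, q), f2(r, r), f2(r, q), f2(q, r), f2(q, q).

10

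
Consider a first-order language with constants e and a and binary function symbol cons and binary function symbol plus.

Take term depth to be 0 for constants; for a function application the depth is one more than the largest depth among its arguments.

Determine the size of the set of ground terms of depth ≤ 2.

Count level by level. With function symbols cons/2, plus/2, the terms of depth ≤ k are the 2 constants together with each function applied to depth-≤(k−1) tuples, so N_k = 2 + N_{k-1}^2 + N_{k-1}^2.
N_0 = 2
N_1 = 2 + 2^2 + 2^2 = 10
N_2 = 2 + 10^2 + 10^2 = 202

202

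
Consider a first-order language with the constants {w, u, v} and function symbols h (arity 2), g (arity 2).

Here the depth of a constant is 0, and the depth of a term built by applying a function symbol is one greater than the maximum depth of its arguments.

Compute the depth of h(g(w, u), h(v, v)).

2

depth(g(w, u)) = 1 + max(0, 0) = 1
depth(h(v, v)) = 1 + max(0, 0) = 1
depth(h(g(w, u), h(v, v))) = 1 + max(1, 1) = 2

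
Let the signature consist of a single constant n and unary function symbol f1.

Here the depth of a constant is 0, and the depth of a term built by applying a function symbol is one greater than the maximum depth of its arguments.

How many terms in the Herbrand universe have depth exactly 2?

1

Let N_k count ground terms of depth at most k. Each non-constant term of depth ≤ k is some function symbol applied to depth-≤(k−1) arguments, giving N_k = 1 + N_{k-1}.
N_0 = 1
N_1 = 1 + 1 = 2
N_2 = 1 + 2 = 3
Terms of depth exactly 2: N_2 − N_1 = 3 − 2 = 1.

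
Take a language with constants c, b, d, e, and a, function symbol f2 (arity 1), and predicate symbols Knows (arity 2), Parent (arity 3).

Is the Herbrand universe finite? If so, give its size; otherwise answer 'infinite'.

The signature has at least one function symbol (f2, arity 1) and at least one constant (c).
Iterating f2 gives infinitely many distinct ground terms: c, f2(c), f2(f2(c)), ...
So the Herbrand universe is infinite.

infinite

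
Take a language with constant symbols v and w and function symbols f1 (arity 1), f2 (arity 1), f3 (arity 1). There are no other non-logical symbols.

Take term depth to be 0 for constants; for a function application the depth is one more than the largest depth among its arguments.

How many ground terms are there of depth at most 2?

26

Count level by level. With function symbols f1/1, f2/1, f3/1, the terms of depth ≤ k are the 2 constants together with each function applied to depth-≤(k−1) tuples, so N_k = 2 + N_{k-1} + N_{k-1} + N_{k-1}.
N_0 = 2
N_1 = 2 + 2 + 2 + 2 = 8
N_2 = 2 + 8 + 8 + 8 = 26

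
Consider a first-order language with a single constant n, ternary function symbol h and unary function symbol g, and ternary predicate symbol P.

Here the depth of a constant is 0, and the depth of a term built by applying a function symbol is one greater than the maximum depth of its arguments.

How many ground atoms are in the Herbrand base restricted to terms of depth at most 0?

First count ground terms of depth ≤ 0.
Let N_k = |{terms of depth ≤ k}|. Then N_0 = 1 and N_k = 1 + N_{k-1}^3 + N_{k-1} for k ≥ 1 (one summand per function symbol, arity giving the exponent).
N_0 = 1
Explicitly: n.
So |H| = 1.
For each predicate symbol, the number of ground atoms is |H| raised to its arity; summing:
  P: 1^3 = 1
Total ground atoms: 1.

1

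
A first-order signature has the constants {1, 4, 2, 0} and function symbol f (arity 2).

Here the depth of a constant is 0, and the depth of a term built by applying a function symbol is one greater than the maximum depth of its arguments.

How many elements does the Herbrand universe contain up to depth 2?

Let N_k = |{terms of depth ≤ k}|. Then N_0 = 4 and N_k = 4 + N_{k-1}^2 for k ≥ 1 (one summand per function symbol, arity giving the exponent).
N_0 = 4
N_1 = 4 + 4^2 = 20
N_2 = 4 + 20^2 = 404

404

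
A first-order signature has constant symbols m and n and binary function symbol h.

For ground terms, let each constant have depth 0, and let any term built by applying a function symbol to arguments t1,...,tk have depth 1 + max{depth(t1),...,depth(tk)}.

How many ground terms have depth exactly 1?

Let N_k = |{terms of depth ≤ k}|. Then N_0 = 2 and N_k = 2 + N_{k-1}^2 for k ≥ 1 (one summand per function symbol, arity giving the exponent).
N_0 = 2
N_1 = 2 + 2^2 = 6
Terms of depth exactly 1: N_1 − N_0 = 6 − 2 = 4.

4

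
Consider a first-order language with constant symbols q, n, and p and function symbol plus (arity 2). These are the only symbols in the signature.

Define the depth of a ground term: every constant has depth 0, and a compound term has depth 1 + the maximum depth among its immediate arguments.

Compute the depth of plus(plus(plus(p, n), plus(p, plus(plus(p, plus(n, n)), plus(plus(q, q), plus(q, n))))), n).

depth(plus(p, n)) = 1 + max(0, 0) = 1
depth(plus(n, n)) = 1 + max(0, 0) = 1
depth(plus(p, plus(n, n))) = 1 + max(0, 1) = 2
depth(plus(q, q)) = 1 + max(0, 0) = 1
depth(plus(q, n)) = 1 + max(0, 0) = 1
depth(plus(plus(q, q), plus(q, n))) = 1 + max(1, 1) = 2
depth(plus(plus(p, plus(n, n)), plus(plus(q, q), plus(q, n)))) = 1 + max(2, 2) = 3
depth(plus(p, plus(plus(p, plus(n, n)), plus(plus(q, q), plus(q, n))))) = 1 + max(0, 3) = 4
depth(plus(plus(p, n), plus(p, plus(plus(p, plus(n, n)), plus(plus(q, q), plus(q, n)))))) = 1 + max(1, 4) = 5
depth(plus(plus(plus(p, n), plus(p, plus(plus(p, plus(n, n)), plus(plus(q, q), plus(q, n))))), n)) = 1 + max(5, 0) = 6

6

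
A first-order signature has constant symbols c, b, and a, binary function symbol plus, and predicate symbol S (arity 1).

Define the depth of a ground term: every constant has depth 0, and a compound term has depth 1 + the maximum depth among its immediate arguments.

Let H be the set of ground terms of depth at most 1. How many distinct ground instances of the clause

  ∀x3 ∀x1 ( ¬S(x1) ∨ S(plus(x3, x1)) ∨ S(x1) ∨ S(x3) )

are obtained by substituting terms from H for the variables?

144

Ground terms of depth ≤ 1:
  If N_k denotes the number of depth-≤k ground terms, the 3 constants give N_0 = 3, and each function symbol of arity r contributes N_{k-1}^r new terms at level k: N_k = 3 + N_{k-1}^2.
  N_0 = 3
  N_1 = 3 + 3^2 = 12
So there are 12 ground terms available for substitution.
The clause has 2 distinct variables (x3, x1), each appearing in the body. In the free term algebra distinct substitutions yield syntactically distinct ground instances.
Number of ground instances = 12^2 = 144.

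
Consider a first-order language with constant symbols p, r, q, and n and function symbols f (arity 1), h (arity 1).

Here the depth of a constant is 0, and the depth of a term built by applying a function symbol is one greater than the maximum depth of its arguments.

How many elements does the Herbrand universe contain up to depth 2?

28

Let N_k = |{terms of depth ≤ k}|. Then N_0 = 4 and N_k = 4 + N_{k-1} + N_{k-1} for k ≥ 1 (one summand per function symbol, arity giving the exponent).
N_0 = 4
N_1 = 4 + 4 + 4 = 12
N_2 = 4 + 12 + 12 = 28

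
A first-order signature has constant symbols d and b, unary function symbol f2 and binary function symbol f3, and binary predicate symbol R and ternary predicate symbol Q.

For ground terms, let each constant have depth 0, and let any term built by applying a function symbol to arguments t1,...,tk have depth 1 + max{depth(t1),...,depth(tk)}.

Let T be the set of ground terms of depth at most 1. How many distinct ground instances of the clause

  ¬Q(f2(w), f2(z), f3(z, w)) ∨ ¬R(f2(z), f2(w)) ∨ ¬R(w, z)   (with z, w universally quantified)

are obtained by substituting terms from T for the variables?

64

Ground terms of depth ≤ 1:
  If N_k denotes the number of depth-≤k ground terms, the 2 constants give N_0 = 2, and each function symbol of arity r contributes N_{k-1}^r new terms at level k: N_k = 2 + N_{k-1} + N_{k-1}^2.
  N_0 = 2
  N_1 = 2 + 2 + 2^2 = 8
  Explicitly: d, b, f2(d), f2(b), f3(d, d), f3(d, b), f3(b, d), f3(b, b).
So there are 8 ground terms available for substitution.
The body mentions every one of the 2 quantified variables; since ground terms form a free algebra, no two substitutions collapse to the same formula.
Number of ground instances = 8^2 = 64.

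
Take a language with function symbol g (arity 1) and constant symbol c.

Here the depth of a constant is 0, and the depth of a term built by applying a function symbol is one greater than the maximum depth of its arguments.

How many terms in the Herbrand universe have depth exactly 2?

Write N_k for the number of ground terms of depth ≤ k. A term of depth ≤ k is either a constant or a function symbol applied to arguments of depth ≤ k−1, so N_k = 1 + N_{k-1}.
N_0 = 1
N_1 = 1 + 1 = 2
N_2 = 1 + 2 = 3
Terms of depth exactly 2: N_2 − N_1 = 3 − 2 = 1.

1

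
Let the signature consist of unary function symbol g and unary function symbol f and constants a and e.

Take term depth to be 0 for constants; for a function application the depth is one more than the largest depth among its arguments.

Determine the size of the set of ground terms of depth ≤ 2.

14

Count level by level. With function symbols g/1, f/1, the terms of depth ≤ k are the 2 constants together with each function applied to depth-≤(k−1) tuples, so N_k = 2 + N_{k-1} + N_{k-1}.
N_0 = 2
N_1 = 2 + 2 + 2 = 6
N_2 = 2 + 6 + 6 = 14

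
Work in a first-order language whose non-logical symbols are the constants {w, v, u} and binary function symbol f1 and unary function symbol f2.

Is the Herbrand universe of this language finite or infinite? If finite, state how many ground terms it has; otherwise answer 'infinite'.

The signature has at least one function symbol (f1, arity 2) and at least one constant (w).
Iterating f1 gives infinitely many distinct ground terms: w, f1(w, w), f1(f1(w, w), f1(w, w)), ...
So the Herbrand universe is infinite.

infinite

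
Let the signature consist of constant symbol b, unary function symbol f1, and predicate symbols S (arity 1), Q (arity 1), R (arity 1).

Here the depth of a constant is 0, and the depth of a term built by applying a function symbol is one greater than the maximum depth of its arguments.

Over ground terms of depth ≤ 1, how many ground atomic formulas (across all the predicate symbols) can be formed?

First count ground terms of depth ≤ 1.
Count level by level. With function symbols f1/1, the terms of depth ≤ k are the 1 constant together with each function applied to depth-≤(k−1) tuples, so N_k = 1 + N_{k-1}.
N_0 = 1
N_1 = 1 + 1 = 2
Explicitly: b, f1(b).
So |H| = 2.
Ground atoms are formed by filling each argument slot of a predicate with a term from H, so an r-ary predicate gives |H|^r atoms:
  S: 2;  Q: 2;  R: 2
Total ground atoms: 2 + 2 + 2 = 6.

6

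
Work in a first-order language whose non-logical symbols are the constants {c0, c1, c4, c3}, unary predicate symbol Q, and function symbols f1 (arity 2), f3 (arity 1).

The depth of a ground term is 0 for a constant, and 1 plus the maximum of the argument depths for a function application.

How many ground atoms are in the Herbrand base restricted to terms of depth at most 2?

First count ground terms of depth ≤ 2.
Let N_k count ground terms of depth at most k. Each non-constant term of depth ≤ k is some function symbol applied to depth-≤(k−1) arguments, giving N_k = 4 + N_{k-1}^2 + N_{k-1}.
N_0 = 4
N_1 = 4 + 4^2 + 4 = 24
N_2 = 4 + 24^2 + 24 = 604
So |H| = 604.
Each predicate of arity r yields |H|^r ground atoms (one per choice of an r-tuple from H):
  Q: 604
Total ground atoms: 604.

604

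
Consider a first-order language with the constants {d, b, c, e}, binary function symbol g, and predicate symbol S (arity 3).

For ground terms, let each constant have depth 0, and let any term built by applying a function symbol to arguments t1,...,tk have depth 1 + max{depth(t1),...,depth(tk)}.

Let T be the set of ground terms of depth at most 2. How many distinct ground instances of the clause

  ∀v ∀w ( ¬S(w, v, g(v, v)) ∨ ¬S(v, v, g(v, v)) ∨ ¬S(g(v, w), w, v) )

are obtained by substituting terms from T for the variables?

163216

Ground terms of depth ≤ 2:
  Let N_k count ground terms of depth at most k. Each non-constant term of depth ≤ k is some function symbol applied to depth-≤(k−1) arguments, giving N_k = 4 + N_{k-1}^2.
  N_0 = 4
  N_1 = 4 + 4^2 = 20
  N_2 = 4 + 20^2 = 404
So there are 404 ground terms available for substitution.
There are 2 variables to instantiate (v, w), each occurring in at least one literal, so different choices give different ground instances.
Number of ground instances = 404^2 = 163216.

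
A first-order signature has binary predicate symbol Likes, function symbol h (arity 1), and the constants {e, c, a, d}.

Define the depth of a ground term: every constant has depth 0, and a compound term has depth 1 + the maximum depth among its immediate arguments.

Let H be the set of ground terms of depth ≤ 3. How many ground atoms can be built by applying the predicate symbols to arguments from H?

First count ground terms of depth ≤ 3.
Count level by level. With function symbols h/1, the terms of depth ≤ k are the 4 constants together with each function applied to depth-≤(k−1) tuples, so N_k = 4 + N_{k-1}.
N_0 = 4
N_1 = 4 + 4 = 8
N_2 = 4 + 8 = 12
N_3 = 4 + 12 = 16
So |H| = 16.
For each predicate symbol, the number of ground atoms is |H| raised to its arity; summing:
  Likes: 16^2 = 256
Total ground atoms: 256.

256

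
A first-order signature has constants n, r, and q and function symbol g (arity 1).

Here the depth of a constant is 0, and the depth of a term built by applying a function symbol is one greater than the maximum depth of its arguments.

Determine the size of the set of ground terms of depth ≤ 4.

15

Let N_k count ground terms of depth at most k. Each non-constant term of depth ≤ k is some function symbol applied to depth-≤(k−1) arguments, giving N_k = 3 + N_{k-1}.
N_0 = 3
N_1 = 3 + 3 = 6
N_2 = 3 + 6 = 9
N_3 = 3 + 9 = 12
N_4 = 3 + 12 = 15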